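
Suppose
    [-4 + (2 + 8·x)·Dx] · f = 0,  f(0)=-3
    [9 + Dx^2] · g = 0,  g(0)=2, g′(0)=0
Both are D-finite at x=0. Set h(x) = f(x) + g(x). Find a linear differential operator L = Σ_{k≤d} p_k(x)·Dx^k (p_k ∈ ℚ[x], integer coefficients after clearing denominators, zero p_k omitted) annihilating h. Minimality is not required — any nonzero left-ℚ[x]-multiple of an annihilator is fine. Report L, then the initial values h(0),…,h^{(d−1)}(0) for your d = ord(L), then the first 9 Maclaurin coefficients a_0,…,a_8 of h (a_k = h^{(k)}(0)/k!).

L = (-378 - 1296·x - 2592·x^2) + (45 + 828·x + 3888·x^2 + 5184·x^3)·Dx + (-42 - 144·x - 288·x^2)·Dx^2 + (5 + 92·x + 432·x^2 + 576·x^3)·Dx^3  (order 3).
h: a_k = -1, -6, -3, -12, 147/4, -84, 9999/40, -792, 5766489/2240, …
ICs: h(0) = -1, h′(0) = -6, h′′(0) = -6.

f: a_k = -3, -6, 6, -12, 30, -84, 252, -792, 2574, …
g: a_k = 2, 0, -9, 0, 27/4, 0, -81/40, 0, 729/2240, …
Weyl lclm of L_f,L_g ⇒ L₀ (ord ≤ 3).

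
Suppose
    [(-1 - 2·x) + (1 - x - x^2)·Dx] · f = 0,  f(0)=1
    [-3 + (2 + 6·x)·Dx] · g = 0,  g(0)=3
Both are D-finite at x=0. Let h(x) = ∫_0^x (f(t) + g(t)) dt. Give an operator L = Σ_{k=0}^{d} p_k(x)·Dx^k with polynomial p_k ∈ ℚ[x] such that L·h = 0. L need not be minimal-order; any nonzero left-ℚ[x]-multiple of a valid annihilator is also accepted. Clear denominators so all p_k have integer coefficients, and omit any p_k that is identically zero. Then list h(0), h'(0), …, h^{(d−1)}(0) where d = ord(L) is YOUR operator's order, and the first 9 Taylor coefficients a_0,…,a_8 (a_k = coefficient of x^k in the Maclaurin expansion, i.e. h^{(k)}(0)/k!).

L = (-33 - 117·x - 117·x^2 - 90·x^3)·Dx + (25 + 102·x + 303·x^2 + 378·x^3 + 225·x^4)·Dx^2 + (2 - 22·x - 90·x^2 + 38·x^3 + 198·x^4 + 90·x^5)·Dx^3  (order 3).
h: a_k = 0, 4, 11/4, -11/24, 129/64, -115/128, 7151/1536, -32615/7168, 259521/16384, …
ICs: h(0) = 0, h′(0) = 4, h′′(0) = 11/2.

f: a_k = 1, 1, 2, 3, 5, 8, 13, 21, 34, …
g: a_k = 3, 9/2, -27/8, 81/16, -1215/128, 5103/256, -45927/1024, 216513/2048, -8444007/32768, …
L₀ := lclm(L_f,L_g); ord L₀ ≤ 1+1.
h=∫₀ˣh₀: take L = L₀·Dx.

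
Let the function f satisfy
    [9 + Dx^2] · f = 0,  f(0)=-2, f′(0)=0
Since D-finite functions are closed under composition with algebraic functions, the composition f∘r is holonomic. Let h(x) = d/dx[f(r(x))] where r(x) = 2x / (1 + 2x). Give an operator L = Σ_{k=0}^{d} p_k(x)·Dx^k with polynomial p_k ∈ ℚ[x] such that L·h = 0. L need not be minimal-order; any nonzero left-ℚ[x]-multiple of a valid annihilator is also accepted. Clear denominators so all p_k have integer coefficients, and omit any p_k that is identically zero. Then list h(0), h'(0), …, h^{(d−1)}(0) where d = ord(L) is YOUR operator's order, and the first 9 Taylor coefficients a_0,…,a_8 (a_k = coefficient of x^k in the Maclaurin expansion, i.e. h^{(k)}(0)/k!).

f: a_k = -2, 0, 9, 0, -27/4, 0, 81/40, 0, -729/2240, …
f∘r: x↦r, Dx↦Dx/r' in L_f ⇒ L₀.
h=h₀': d/dx-closure on L₀ ⇒ L.
L = (60 + 96·x + 96·x^2) + (12 + 72·x + 144·x^2 + 96·x^3)·Dx + (1 + 8·x + 24·x^2 + 32·x^3 + 16·x^4)·Dx^2  (order 2).
h: a_k = 0, 72, -432, 1296, -1440, -39312/5, 308448/5, -9393696/35, 31482432/35, …
ICs: h(0) = 0, h′(0) = 72.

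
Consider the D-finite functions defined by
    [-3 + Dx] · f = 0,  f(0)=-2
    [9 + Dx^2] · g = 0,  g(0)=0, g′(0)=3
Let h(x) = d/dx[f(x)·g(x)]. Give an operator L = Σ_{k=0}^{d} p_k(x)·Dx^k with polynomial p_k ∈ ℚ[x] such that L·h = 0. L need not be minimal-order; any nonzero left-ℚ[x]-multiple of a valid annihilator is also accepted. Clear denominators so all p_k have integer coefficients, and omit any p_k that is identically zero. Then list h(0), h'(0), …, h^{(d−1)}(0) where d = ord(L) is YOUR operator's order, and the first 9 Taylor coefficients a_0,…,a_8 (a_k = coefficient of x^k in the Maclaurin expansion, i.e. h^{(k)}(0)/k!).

L = 18 - 6·Dx + Dx^2  (order 2).
h: a_k = -6, -36, -54, 0, 81, 486/5, 243/5, 0, -2187/140, …
ICs: h(0) = -6, h′(0) = -36.

f: a_k = -2, -6, -9, -9, -27/4, -81/20, -81/40, -243/280, -729/2240, …
g: a_k = 0, 3, 0, -9/2, 0, 81/40, 0, -243/560, 0, …
h₀=f·g: eliminate ⇒ L₀, order ≤ 1·2.
Differentiate: ansatz ord ≤ ord L₀ ⇒ L.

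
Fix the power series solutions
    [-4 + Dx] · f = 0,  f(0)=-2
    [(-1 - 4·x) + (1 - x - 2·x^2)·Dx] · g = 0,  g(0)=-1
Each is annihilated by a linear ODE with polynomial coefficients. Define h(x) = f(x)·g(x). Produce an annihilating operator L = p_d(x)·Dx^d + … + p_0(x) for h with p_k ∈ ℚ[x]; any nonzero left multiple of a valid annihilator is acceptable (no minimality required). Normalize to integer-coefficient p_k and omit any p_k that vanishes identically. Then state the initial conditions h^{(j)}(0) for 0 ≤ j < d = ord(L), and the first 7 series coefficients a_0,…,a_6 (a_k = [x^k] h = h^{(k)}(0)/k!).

L = (5 - 8·x^2) + (-1 + x + 2·x^2)·Dx  (order 1).
h: a_k = 2, 10, 30, 214/3, 458/3, 1562/5, 5662/9, …
ICs: h(0) = 2.

f: a_k = -2, -8, -16, -64/3, -64/3, -256/15, -512/45, …
g: a_k = -1, -1, -3, -5, -11, -21, -43, …
Product ⇒ symmetric product L₀, ord ≤ 1.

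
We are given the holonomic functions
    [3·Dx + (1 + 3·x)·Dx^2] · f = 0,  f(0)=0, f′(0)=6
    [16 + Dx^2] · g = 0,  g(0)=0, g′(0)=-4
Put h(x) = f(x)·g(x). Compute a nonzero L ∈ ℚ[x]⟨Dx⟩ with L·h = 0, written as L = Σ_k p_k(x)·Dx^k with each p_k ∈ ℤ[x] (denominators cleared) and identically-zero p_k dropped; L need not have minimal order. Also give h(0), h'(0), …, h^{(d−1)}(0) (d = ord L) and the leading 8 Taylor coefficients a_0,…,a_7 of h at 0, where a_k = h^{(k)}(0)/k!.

L = (2272 + 127488·x + 781056·x^2 + 1769472·x^3 + 1327104·x^4) + (4416 + 50112·x + 165888·x^2 + 165888·x^3)·Dx + (1022 + 19392·x + 102816·x^2 + 221184·x^3 + 165888·x^4)·Dx^2 + (276 + 3132·x + 10368·x^2 + 10368·x^3)·Dx^3 + (55 + 714·x + 3375·x^2 + 6912·x^3 + 5184·x^4)·Dx^4  (order 4).
h: a_k = 0, 0, -24, 36, -8, 66, -248, 3084/5, …
ICs: h(0) = 0, h′(0) = 0, h′′(0) = -48, h′′′(0) = 216.

f: a_k = 0, 6, -9, 18, -81/2, 486/5, -243, 4374/7, …
g: a_k = 0, -4, 0, 32/3, 0, -128/15, 0, 1024/315, …
Product ⇒ symmetric product L₀, ord ≤ 4.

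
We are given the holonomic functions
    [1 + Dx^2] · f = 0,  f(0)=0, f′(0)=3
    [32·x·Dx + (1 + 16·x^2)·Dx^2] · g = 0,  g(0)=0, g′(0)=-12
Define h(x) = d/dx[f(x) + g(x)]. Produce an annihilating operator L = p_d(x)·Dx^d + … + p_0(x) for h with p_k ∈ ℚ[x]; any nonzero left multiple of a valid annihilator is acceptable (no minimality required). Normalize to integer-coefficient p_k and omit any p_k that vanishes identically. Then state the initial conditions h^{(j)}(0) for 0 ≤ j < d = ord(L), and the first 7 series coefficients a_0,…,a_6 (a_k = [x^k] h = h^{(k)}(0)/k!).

L = (-6112·x + 99328·x^3 + 8192·x^5) + (-31 + 1072·x^2 + 25344·x^4 + 4096·x^6)·Dx + (-6112·x + 99328·x^3 + 8192·x^5)·Dx^2 + (-31 + 1072·x^2 + 25344·x^4 + 4096·x^6)·Dx^3  (order 3).
h: a_k = -9, 0, 381/2, 0, -24575/8, 0, 11796479/240, …
ICs: h(0) = -9, h′(0) = 0, h′′(0) = 381.

f: a_k = 0, 3, 0, -1/2, 0, 1/40, 0, …
g: a_k = 0, -12, 0, 64, 0, -3072/5, 0, …
L₀ := lclm(L_f,L_g); ord L₀ ≤ 2+2.
h₀' ⇒ L via d/dx closure of L₀.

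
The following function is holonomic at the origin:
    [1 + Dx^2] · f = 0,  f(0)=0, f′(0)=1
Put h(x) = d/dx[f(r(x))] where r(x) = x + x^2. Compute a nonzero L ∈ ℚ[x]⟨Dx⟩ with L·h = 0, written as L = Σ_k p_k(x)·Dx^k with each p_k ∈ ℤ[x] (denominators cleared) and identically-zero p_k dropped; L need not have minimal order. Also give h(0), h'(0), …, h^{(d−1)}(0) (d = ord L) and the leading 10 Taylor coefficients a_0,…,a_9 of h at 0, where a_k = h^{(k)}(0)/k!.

L = (13 + 8·x + 24·x^2 + 32·x^3 + 16·x^4) + (-6 - 12·x)·Dx + (1 + 4·x + 4·x^2)·Dx^2  (order 2).
h: a_k = 1, 2, -1/2, -2, -59/24, -3/4, 419/720, 59/90, 13609/40320, 19/1344, …
ICs: h(0) = 1, h′(0) = 2.

f: a_k = 0, 1, 0, -1/6, 0, 1/120, 0, -1/5040, 0, 1/362880, …
f∘r: x↦r, Dx↦Dx/r' in L_f ⇒ L₀.
h₀' ⇒ L via d/dx closure of L₀.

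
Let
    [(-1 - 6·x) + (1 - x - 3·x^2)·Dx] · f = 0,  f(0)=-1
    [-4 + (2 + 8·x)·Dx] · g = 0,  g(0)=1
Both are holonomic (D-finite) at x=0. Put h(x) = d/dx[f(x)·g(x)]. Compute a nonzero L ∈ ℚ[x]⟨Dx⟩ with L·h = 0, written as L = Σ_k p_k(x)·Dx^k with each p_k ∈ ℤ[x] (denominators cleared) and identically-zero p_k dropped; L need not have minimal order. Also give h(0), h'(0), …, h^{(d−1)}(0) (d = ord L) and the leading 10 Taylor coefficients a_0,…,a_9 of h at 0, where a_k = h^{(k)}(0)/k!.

L = (8 + 126·x + 390·x^2 + 480·x^3 + 540·x^4) + (-3 - 17·x - 21·x^2 + 38·x^3 + 222·x^4 + 216·x^5)·Dx  (order 1).
h: a_k = -3, -8, -51, -76, -490, -426, -4403, 128, -42579, 50410, …
ICs: h(0) = -3.

f: a_k = -1, -1, -4, -7, -19, -40, -97, -217, -508, -1159, …
g: a_k = 1, 2, -2, 4, -10, 28, -84, 264, -858, 2860, …
f·g: L₀ = L_f ⊗_s L_g, ord ≤ 1·1.
Derive L from L₀ (diff closure).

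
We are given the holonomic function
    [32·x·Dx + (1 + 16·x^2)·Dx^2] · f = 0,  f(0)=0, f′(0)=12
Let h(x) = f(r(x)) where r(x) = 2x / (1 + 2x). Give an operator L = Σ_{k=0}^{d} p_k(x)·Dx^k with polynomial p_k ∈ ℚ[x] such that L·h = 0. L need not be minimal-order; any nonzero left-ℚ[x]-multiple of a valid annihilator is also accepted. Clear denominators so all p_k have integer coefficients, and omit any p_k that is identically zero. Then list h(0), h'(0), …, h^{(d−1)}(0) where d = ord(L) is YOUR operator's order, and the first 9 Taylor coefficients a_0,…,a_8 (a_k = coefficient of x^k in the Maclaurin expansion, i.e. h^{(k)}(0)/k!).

L = (4 + 136·x)·Dx + (1 + 4·x + 68·x^2)·Dx^2  (order 2).
h: a_k = 0, 24, -48, -416, 2880, 38784/5, -156416, 1116672/7, 7418880, …
ICs: h(0) = 0, h′(0) = 24.

f: a_k = 0, 12, 0, -64, 0, 3072/5, 0, -49152/7, 0, …
h₀=f(r): pull back L_f along r ⇒ L₀.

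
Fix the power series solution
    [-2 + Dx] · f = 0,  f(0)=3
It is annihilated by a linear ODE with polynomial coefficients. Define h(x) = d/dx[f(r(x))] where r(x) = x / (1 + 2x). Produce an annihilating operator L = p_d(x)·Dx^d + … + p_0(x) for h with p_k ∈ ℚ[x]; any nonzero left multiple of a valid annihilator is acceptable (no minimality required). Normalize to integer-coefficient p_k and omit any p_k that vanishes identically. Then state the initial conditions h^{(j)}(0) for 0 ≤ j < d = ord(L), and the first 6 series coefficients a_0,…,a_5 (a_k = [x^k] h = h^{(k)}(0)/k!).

L = (-2 - 8·x) + (-1 - 4·x - 4·x^2)·Dx  (order 1).
h: a_k = 6, -12, 12, 8, -76, 1208/5, …
ICs: h(0) = 6.

f: a_k = 3, 6, 6, 4, 2, 4/5, …
h₀=f(r): pull back L_f along r ⇒ L₀.
h=h₀': d/dx-closure on L₀ ⇒ L.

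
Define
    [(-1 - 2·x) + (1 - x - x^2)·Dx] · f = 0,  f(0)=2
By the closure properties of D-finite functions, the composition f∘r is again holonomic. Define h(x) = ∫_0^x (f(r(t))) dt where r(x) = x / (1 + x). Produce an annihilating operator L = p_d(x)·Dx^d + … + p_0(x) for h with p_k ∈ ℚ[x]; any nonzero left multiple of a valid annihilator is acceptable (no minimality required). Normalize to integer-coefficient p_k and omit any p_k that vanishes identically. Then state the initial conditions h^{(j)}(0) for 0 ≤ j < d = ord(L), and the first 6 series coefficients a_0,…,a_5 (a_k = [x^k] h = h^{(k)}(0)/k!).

L = (1 + 3·x)·Dx + (-1 - 2·x + x^3)·Dx^2  (order 2).
h: a_k = 0, 2, 1, 2/3, 0, 2/5, …
ICs: h(0) = 0, h′(0) = 2.

f: a_k = 2, 2, 4, 6, 10, 16, …
Change of var in L_f (x↦r) gives L₀.
h=∫₀ˣh₀: take L = L₀·Dx.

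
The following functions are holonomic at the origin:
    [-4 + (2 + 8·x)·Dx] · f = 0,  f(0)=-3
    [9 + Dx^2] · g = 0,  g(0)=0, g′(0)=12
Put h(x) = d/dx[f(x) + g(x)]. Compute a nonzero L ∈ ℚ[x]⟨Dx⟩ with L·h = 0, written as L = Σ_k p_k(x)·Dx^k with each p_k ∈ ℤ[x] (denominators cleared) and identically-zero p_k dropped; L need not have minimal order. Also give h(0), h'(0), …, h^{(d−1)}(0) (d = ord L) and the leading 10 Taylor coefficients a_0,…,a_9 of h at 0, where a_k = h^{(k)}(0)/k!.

f: a_k = -3, -6, 6, -12, 30, -84, 252, -792, 2574, -8580, …
g: a_k = 0, 12, 0, -18, 0, 81/10, 0, -243/140, 0, 243/1120, …
L₀ := lclm(L_f,L_g); ord L₀ ≤ 1+2.
h₀' ⇒ L via d/dx closure of L₀.
L = (-414 - 432·x - 864·x^2) + (-63 - 468·x - 1296·x^2 - 1728·x^3)·Dx + (-46 - 48·x - 96·x^2)·Dx^2 + (-7 - 52·x - 144·x^2 - 192·x^3)·Dx^3  (order 3).
h: a_k = 6, 12, -90, 120, -759/2, 1512, -111123/20, 20592, -86484213/1120, 291720, …
ICs: h(0) = 6, h′(0) = 12, h′′(0) = -180.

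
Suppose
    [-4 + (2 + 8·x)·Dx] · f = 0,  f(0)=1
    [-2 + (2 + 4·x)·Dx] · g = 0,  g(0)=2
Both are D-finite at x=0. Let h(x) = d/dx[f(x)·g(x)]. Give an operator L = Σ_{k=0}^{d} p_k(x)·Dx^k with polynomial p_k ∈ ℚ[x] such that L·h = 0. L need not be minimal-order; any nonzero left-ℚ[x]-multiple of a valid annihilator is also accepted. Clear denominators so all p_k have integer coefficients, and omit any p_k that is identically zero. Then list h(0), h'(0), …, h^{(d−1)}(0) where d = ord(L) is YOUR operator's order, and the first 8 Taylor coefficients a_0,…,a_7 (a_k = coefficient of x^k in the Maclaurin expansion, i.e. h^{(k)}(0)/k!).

L = -1 + (-3 - 26·x - 72·x^2 - 64·x^3)·Dx  (order 1).
h: a_k = 6, -2, 9, -37, 585/4, -2271/4, 17493/8, -67181/8, …
ICs: h(0) = 6.

f: a_k = 1, 2, -2, 4, -10, 28, -84, 264, …
g: a_k = 2, 2, -1, 1, -5/4, 7/4, -21/8, 33/8, …
f·g: L₀ = L_f ⊗_s L_g, ord ≤ 1·1.
h₀' ⇒ L via d/dx closure of L₀.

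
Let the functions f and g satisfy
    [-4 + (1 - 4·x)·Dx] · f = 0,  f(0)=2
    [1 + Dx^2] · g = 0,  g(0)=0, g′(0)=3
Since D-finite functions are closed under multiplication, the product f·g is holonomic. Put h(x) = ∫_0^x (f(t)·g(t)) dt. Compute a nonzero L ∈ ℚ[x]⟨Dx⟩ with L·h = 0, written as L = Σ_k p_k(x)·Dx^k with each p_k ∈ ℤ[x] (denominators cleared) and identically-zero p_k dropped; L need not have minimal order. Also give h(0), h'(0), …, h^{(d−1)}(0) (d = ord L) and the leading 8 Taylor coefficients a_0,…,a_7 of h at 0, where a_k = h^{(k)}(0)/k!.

f: a_k = 2, 8, 32, 128, 512, 2048, 8192, 32768, …
g: a_k = 0, 3, 0, -1/2, 0, 1/40, 0, -1/1680, …
Sym-product of L_f,L_g gives L₀ (≤ ord 2).
h=∫h₀ ⇒ L = L₀·Dx.
L = (-1 + 4·x)·Dx + 8·Dx^2 + (-1 + 4·x)·Dx^3  (order 3).
h: a_k = 0, 0, 3, 8, 95/4, 76, 30401/120, 4343/5, …
ICs: h(0) = 0, h′(0) = 0, h′′(0) = 6.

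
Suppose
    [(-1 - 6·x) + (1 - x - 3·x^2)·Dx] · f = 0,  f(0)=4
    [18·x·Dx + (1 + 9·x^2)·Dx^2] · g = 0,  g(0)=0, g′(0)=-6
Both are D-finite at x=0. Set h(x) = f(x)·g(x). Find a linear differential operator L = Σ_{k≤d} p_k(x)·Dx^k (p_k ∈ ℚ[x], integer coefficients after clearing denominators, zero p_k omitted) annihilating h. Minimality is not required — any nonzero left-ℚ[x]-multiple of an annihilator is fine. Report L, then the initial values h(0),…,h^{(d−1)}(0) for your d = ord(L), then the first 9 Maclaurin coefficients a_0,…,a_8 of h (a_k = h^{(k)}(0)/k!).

f: a_k = 4, 4, 16, 28, 76, 160, 388, 868, 2032, …
g: a_k = 0, -6, 0, 18, 0, -486/5, 0, 4374/7, 0, …
Product ⇒ symmetric product L₀, ord ≤ 2.
L = (6 + 18·x + 162·x^2) + (2 - 6·x + 36·x^2 + 162·x^3)·Dx + (-1 + x - 6·x^2 + 9·x^3 + 27·x^4)·Dx^2  (order 2).
h: a_k = 0, -24, -24, -24, -96, -2784/5, -4224/5, -552/35, -89256/35, …
ICs: h(0) = 0, h′(0) = -24.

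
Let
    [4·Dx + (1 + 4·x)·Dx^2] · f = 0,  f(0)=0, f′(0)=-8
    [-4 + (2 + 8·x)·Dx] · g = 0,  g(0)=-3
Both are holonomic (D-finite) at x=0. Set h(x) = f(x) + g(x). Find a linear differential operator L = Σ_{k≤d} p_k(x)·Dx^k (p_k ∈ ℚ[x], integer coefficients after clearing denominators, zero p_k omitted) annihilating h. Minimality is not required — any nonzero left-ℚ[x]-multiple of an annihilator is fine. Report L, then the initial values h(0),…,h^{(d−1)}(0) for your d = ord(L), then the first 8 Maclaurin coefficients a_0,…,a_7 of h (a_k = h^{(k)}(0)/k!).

L = 8·Dx + (10 + 40·x)·Dx^2 + (1 + 8·x + 16·x^2)·Dx^3  (order 3).
h: a_k = -3, -14, 22, -164/3, 158, -2468/5, 4852/3, -38312/7, …
ICs: h(0) = -3, h′(0) = -14, h′′(0) = 44.

f: a_k = 0, -8, 16, -128/3, 128, -2048/5, 4096/3, -32768/7, …
g: a_k = -3, -6, 6, -12, 30, -84, 252, -792, …
L₀ := lclm(L_f,L_g); ord L₀ ≤ 2+1.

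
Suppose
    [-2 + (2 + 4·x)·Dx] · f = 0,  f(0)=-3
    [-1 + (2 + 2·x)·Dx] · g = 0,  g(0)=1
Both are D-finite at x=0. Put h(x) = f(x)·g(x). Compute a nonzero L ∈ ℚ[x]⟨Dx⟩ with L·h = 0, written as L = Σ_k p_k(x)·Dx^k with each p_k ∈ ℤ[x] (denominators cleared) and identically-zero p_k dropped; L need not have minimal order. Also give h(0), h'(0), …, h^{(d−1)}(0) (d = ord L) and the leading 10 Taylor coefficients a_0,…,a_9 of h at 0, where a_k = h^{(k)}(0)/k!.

f: a_k = -3, -3, 3/2, -3/2, 15/8, -21/8, 63/16, -99/16, 1287/128, -2145/128, …
g: a_k = 1, 1/2, -1/8, 1/16, -5/128, 7/256, -21/1024, 33/2048, -429/32768, 715/65536, …
h₀=f·g: eliminate ⇒ L₀, order ≤ 1·1.
L = (-3 - 4·x) + (2 + 6·x + 4·x^2)·Dx  (order 1).
h: a_k = -3, -9/2, 3/8, -9/16, 111/128, -351/256, 2271/1024, -7497/2048, 201543/32768, -687843/65536, …
ICs: h(0) = -3.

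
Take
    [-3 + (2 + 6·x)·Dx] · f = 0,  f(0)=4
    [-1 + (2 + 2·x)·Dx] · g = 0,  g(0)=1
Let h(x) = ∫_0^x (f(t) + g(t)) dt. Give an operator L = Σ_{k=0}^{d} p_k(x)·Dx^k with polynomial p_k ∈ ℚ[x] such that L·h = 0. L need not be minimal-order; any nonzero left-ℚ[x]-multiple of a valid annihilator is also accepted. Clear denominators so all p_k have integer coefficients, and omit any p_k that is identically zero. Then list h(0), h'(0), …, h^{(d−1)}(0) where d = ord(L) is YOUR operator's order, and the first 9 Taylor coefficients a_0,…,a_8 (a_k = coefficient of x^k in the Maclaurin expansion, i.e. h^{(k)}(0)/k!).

f: a_k = 4, 6, -9/2, 27/4, -405/32, 1701/64, -15309/256, 72171/512, -2814669/8192, …
g: a_k = 1, 1/2, -1/8, 1/16, -5/128, 7/256, -21/1024, 33/2048, -429/32768, …
f+g: L₀ = lclm(L_f,L_g), ord ≤ 1+1.
∫: right-multiply L₀ by Dx.
L = -3·Dx + (8 + 12·x)·Dx^2 + (4 + 16·x + 12·x^2)·Dx^3  (order 3).
h: a_k = 0, 5, 13/4, -37/24, 109/64, -325/128, 6811/1536, -8751/1024, 288717/16384, …
ICs: h(0) = 0, h′(0) = 5, h′′(0) = 13/2.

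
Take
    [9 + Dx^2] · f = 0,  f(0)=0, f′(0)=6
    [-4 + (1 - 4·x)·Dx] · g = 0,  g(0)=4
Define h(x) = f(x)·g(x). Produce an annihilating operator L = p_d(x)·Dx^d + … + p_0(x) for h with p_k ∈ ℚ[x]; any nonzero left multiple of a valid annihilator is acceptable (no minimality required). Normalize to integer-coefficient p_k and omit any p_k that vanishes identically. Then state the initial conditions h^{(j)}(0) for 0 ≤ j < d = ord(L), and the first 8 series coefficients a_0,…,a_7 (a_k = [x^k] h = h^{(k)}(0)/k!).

L = (-9 + 36·x) + 8·Dx + (-1 + 4·x)·Dx^2  (order 2).
h: a_k = 0, 24, 96, 348, 1392, 27921/5, 111684/5, 6254061/70, …
ICs: h(0) = 0, h′(0) = 24.

f: a_k = 0, 6, 0, -9, 0, 81/20, 0, -243/280, …
g: a_k = 4, 16, 64, 256, 1024, 4096, 16384, 65536, …
L₀ := L_f ⊗_s L_g (sym. prod.), ord ≤ 2.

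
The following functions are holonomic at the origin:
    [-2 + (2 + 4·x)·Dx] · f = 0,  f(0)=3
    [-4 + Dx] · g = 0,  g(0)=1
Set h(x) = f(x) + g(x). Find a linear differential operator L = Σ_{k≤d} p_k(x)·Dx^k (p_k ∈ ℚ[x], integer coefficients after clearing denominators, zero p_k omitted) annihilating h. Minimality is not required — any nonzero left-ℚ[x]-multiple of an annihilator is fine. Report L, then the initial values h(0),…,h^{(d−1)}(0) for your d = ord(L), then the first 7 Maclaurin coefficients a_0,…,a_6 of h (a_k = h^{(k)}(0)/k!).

f: a_k = 3, 3, -3/2, 3/2, -15/8, 21/8, -63/16, …
g: a_k = 1, 4, 8, 32/3, 32/3, 128/15, 256/45, …
L₀ := lclm(L_f,L_g); ord L₀ ≤ 1+1.
L = (20 + 32·x) + (-17 - 64·x - 64·x^2)·Dx + (3 + 14·x + 16·x^2)·Dx^2  (order 2).
h: a_k = 4, 7, 13/2, 73/6, 211/24, 1339/120, 1261/720, …
ICs: h(0) = 4, h′(0) = 7.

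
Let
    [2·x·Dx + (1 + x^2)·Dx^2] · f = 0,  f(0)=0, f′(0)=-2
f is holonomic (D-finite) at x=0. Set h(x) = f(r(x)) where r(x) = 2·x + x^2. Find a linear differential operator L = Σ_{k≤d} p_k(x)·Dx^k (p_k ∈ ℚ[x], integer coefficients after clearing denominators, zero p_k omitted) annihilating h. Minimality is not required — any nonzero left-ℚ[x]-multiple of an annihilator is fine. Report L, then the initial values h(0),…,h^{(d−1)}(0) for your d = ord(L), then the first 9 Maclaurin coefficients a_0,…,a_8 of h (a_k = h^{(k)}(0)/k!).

L = (-1 + 8·x + 16·x^2 + 12·x^3 + 3·x^4)·Dx + (1 + x + 4·x^2 + 8·x^3 + 5·x^4 + x^5)·Dx^2  (order 2).
h: a_k = 0, -4, -2, 16/3, 8, -44/5, -94/3, 32/7, 112, …
ICs: h(0) = 0, h′(0) = -4.

f: a_k = 0, -2, 0, 2/3, 0, -2/5, 0, 2/7, 0, …
Change of var in L_f (x↦r) gives L₀.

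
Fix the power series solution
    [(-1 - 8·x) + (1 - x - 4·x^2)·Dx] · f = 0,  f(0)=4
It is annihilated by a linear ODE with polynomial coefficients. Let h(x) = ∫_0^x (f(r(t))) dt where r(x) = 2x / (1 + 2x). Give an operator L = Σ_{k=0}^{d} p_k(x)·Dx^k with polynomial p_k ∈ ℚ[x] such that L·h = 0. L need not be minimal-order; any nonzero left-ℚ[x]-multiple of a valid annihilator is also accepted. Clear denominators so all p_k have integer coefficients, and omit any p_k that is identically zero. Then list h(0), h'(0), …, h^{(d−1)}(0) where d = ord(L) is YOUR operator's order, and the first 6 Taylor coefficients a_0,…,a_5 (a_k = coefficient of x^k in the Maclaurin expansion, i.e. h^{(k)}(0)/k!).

f: a_k = 4, 4, 20, 36, 116, 260, …
h₀=f(r): pull back L_f along r ⇒ L₀.
h=∫h₀ ⇒ L = L₀·Dx.
L = (2 + 36·x)·Dx + (-1 - 4·x + 12·x^2 + 32·x^3)·Dx^2  (order 2).
h: a_k = 0, 4, 4, 64/3, 0, 1024/5, …
ICs: h(0) = 0, h′(0) = 4.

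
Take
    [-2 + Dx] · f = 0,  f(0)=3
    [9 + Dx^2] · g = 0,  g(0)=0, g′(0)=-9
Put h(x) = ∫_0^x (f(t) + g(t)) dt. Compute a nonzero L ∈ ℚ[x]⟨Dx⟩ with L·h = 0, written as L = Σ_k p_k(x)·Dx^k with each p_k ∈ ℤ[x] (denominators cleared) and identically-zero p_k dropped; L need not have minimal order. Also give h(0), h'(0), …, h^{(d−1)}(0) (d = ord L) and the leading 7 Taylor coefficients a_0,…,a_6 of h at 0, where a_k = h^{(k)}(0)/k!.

L = -18·Dx + 9·Dx^2 - 2·Dx^3 + Dx^4  (order 4).
h: a_k = 0, 3, -3/2, 2, 35/8, 2/5, -211/240, …
ICs: h(0) = 0, h′(0) = 3, h′′(0) = -3, h′′′(0) = 12.

f: a_k = 3, 6, 6, 4, 2, 4/5, 4/15, …
g: a_k = 0, -9, 0, 27/2, 0, -243/40, 0, …
Sum ⇒ L₀ = lclm(L_f,L_g) in ℚ(x)⟨Dx⟩.
h=∫h₀ ⇒ L = L₀·Dx.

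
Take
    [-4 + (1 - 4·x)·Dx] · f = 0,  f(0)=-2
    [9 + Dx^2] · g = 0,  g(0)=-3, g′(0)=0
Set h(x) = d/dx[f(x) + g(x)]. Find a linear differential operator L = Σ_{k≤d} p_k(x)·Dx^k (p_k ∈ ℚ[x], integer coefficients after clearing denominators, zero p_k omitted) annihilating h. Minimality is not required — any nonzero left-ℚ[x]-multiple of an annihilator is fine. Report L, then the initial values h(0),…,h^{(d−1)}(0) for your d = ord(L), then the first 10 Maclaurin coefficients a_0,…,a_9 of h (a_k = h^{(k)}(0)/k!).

L = (4824 - 1728·x + 3456·x^2) + (-315 + 1476·x - 1296·x^2 + 1728·x^3)·Dx + (536 - 192·x + 384·x^2)·Dx^2 + (-35 + 164·x - 144·x^2 + 192·x^3)·Dx^3  (order 3).
h: a_k = -8, -37, -384, -4177/2, -10240, -1965351/40, -229376, -587204747/560, -4718592, -93952407413/4480, …
ICs: h(0) = -8, h′(0) = -37, h′′(0) = -768.

f: a_k = -2, -8, -32, -128, -512, -2048, -8192, -32768, -131072, -524288, …
g: a_k = -3, 0, 27/2, 0, -81/8, 0, 243/80, 0, -2187/4480, 0, …
L₀ := lclm(L_f,L_g); ord L₀ ≤ 1+2.
Differentiate: ansatz ord ≤ ord L₀ ⇒ L.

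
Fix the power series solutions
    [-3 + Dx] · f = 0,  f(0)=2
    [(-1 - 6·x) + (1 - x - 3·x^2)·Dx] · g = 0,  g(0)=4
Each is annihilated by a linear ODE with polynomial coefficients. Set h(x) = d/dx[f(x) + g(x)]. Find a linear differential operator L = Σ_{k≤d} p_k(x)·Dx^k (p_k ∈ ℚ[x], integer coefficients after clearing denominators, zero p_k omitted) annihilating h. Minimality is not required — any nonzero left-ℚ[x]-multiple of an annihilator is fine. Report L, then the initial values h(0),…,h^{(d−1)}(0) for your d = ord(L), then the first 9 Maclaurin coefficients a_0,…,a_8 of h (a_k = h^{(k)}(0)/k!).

f: a_k = 2, 6, 9, 9, 27/4, 81/20, 81/40, 243/280, 729/2240, …
g: a_k = 4, 4, 16, 28, 76, 160, 388, 868, 2032, …
Weyl lclm of L_f,L_g ⇒ L₀ (ord ≤ 2).
h=h₀': d/dx-closure on L₀ ⇒ L.
L = (54 + 774·x + 864·x^2 + 2916·x^3 + 1458·x^4) + (-33 - 252·x - 477·x^2 - 864·x^3 + 405·x^4 + 486·x^5)·Dx + (5 - 2·x + 63·x^2 - 36·x^3 - 297·x^4 - 162·x^5)·Dx^2  (order 2).
h: a_k = 10, 50, 111, 331, 3281/4, 46803/20, 243283/40, 4552409/280, 93463947/2240, …
ICs: h(0) = 10, h′(0) = 50.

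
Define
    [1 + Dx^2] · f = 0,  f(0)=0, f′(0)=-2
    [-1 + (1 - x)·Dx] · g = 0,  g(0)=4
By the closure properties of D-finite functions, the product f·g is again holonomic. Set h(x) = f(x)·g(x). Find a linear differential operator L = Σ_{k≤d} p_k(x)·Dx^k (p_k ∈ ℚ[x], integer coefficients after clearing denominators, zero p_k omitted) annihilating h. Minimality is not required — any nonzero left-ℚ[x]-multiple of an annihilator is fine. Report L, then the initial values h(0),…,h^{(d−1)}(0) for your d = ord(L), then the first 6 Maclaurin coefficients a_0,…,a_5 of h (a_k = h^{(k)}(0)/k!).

L = (-1 + x) + 2·Dx + (-1 + x)·Dx^2  (order 2).
h: a_k = 0, -8, -8, -20/3, -20/3, -101/15, …
ICs: h(0) = 0, h′(0) = -8.

f: a_k = 0, -2, 0, 1/3, 0, -1/60, …
g: a_k = 4, 4, 4, 4, 4, 4, …
f·g: L₀ = L_f ⊗_s L_g, ord ≤ 2·1.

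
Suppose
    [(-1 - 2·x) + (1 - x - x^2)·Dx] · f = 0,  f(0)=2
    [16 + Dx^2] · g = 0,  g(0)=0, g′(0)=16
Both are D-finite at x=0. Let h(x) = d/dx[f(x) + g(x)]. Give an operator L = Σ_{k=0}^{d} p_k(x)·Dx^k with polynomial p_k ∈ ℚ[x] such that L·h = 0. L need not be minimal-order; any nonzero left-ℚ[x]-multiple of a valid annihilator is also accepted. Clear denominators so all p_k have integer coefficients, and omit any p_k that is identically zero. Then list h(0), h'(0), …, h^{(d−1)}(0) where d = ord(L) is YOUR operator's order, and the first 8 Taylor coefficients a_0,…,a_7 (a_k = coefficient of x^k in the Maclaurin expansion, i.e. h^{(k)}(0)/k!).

L = (1472 + 2624·x + 2560·x^2 + 640·x^3 + 2240·x^4 + 2304·x^5 + 768·x^6) + (-272 - 112·x + 1008·x^2 - 160·x^3 - 800·x^4 + 576·x^5 + 896·x^6 + 256·x^7)·Dx + (92 + 164·x + 160·x^2 + 40·x^3 + 140·x^4 + 144·x^5 + 48·x^6)·Dx^2 + (-17 - 7·x + 63·x^2 - 10·x^3 - 50·x^4 + 36·x^5 + 56·x^6 + 16·x^7)·Dx^3  (order 3).
h: a_k = 18, 8, -110, 40, 752/3, 156, 9134/45, 544, …
ICs: h(0) = 18, h′(0) = 8, h′′(0) = -220.

f: a_k = 2, 2, 4, 6, 10, 16, 26, 42, …
g: a_k = 0, 16, 0, -128/3, 0, 512/15, 0, -4096/315, …
Sum ⇒ L₀ = lclm(L_f,L_g) in ℚ(x)⟨Dx⟩.
h=h₀': d/dx-closure on L₀ ⇒ L.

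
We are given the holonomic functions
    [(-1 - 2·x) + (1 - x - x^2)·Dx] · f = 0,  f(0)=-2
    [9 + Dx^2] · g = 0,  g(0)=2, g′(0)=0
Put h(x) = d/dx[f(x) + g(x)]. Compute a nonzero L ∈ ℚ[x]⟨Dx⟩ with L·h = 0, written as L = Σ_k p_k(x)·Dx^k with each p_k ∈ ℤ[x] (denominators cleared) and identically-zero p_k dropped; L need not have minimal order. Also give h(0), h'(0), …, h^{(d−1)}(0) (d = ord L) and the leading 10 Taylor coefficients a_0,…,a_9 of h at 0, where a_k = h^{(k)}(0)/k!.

f: a_k = -2, -2, -4, -6, -10, -16, -26, -42, -68, -110, …
g: a_k = 2, 0, -9, 0, 27/4, 0, -81/40, 0, 729/2240, 0, …
L₀ := lclm(L_f,L_g); ord L₀ ≤ 1+2.
h₀' ⇒ L via d/dx closure of L₀.
L = (468 + 1026·x + 1170·x^2 + 450·x^3 + 630·x^4 + 486·x^5 + 162·x^6) + (-81 - 63·x + 252·x^2 + 45·x^3 - 90·x^4 + 153·x^5 + 189·x^6 + 54·x^7)·Dx + (52 + 114·x + 130·x^2 + 50·x^3 + 70·x^4 + 54·x^5 + 18·x^6)·Dx^2 + (-9 - 7·x + 28·x^2 + 5·x^3 - 10·x^4 + 17·x^5 + 21·x^6 + 6·x^7)·Dx^3  (order 3).
h: a_k = -2, -26, -18, -13, -80, -3363/20, -294, -151591/280, -990, -3987929/2240, …
ICs: h(0) = -2, h′(0) = -26, h′′(0) = -36.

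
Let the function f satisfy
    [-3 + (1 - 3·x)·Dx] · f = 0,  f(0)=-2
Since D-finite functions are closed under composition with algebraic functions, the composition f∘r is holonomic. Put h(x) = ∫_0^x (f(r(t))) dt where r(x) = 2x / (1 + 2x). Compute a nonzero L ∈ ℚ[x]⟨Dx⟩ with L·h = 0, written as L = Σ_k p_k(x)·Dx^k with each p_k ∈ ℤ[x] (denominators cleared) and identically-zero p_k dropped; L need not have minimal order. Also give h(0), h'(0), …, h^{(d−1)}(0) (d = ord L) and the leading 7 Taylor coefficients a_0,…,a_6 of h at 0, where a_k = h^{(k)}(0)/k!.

f: a_k = -2, -6, -18, -54, -162, -486, -1458, …
Substitute x→r, Dx→(1/r')Dx; clear ⇒ L₀.
Integrate: L := L₀·Dx.
L = 6·Dx + (-1 + 2·x + 8·x^2)·Dx^2  (order 2).
h: a_k = 0, -2, -6, -16, -48, -768/5, -512, …
ICs: h(0) = 0, h′(0) = -2.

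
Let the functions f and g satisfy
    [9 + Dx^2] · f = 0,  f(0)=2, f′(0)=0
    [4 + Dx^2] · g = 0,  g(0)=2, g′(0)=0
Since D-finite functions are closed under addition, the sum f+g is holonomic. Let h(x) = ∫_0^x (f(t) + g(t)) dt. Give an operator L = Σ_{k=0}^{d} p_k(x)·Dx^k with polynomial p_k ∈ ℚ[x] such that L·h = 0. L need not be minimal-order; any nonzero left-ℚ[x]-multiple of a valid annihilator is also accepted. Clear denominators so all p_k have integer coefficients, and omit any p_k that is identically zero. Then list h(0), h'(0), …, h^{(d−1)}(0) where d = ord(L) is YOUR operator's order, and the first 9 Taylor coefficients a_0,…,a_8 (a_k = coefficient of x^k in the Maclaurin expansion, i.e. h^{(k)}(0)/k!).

f: a_k = 2, 0, -9, 0, 27/4, 0, -81/40, 0, 729/2240, …
g: a_k = 2, 0, -4, 0, 4/3, 0, -8/45, 0, 4/315, …
h₀=f+g: left-lcm gives L₀, ord ≤ 4.
Integrate: L := L₀·Dx.
L = 36·Dx + 13·Dx^3 + Dx^5  (order 5).
h: a_k = 0, 4, 0, -13/3, 0, 97/60, 0, -793/2520, 0, …
ICs: h(0) = 0, h′(0) = 4, h′′(0) = 0, h′′′(0) = -26, h′′′′(0) = 0.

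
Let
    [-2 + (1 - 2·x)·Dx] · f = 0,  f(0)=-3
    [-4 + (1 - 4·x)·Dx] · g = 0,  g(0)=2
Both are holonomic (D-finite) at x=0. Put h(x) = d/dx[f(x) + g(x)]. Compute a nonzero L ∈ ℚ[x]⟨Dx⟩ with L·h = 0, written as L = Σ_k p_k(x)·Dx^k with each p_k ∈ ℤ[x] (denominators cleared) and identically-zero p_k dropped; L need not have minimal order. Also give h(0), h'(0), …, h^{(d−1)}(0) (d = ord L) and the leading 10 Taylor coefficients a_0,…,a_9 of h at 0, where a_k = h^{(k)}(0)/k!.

L = 48 + (-18 + 48·x)·Dx + (1 - 6·x + 8·x^2)·Dx^2  (order 2).
h: a_k = 2, 40, 312, 1856, 9760, 48000, 226688, 1042432, 4704768, 20940800, …
ICs: h(0) = 2, h′(0) = 40.

f: a_k = -3, -6, -12, -24, -48, -96, -192, -384, -768, -1536, …
g: a_k = 2, 8, 32, 128, 512, 2048, 8192, 32768, 131072, 524288, …
L₀ := lclm(L_f,L_g); ord L₀ ≤ 1+1.
Differentiate: ansatz ord ≤ ord L₀ ⇒ L.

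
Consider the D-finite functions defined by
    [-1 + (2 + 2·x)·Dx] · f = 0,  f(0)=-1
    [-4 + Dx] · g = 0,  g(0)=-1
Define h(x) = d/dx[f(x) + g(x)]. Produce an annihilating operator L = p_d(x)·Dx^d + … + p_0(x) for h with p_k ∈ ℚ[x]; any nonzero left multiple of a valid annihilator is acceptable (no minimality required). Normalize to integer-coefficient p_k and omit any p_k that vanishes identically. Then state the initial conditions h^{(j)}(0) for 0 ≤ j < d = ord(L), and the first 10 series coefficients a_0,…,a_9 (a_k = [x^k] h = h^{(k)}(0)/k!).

f: a_k = -1, -1/2, 1/8, -1/16, 5/128, -7/256, 21/1024, -33/2048, 429/32768, -715/65536, …
g: a_k = -1, -4, -8, -32/3, -32/3, -128/15, -256/45, -1024/315, -512/315, -2048/2835, …
h₀=f+g: left-lcm gives L₀, ord ≤ 2.
h₀' ⇒ L via d/dx closure of L₀.
L = (-44 - 32·x) + (-61 - 128·x - 64·x^2)·Dx + (18 + 34·x + 16·x^2)·Dx^2  (order 2).
h: a_k = -9/2, -63/4, -515/16, -4081/96, -32873/768, -261199/7680, -2107547/92160, -16642081/1290240, -136244753/20643840, -1039282399/371589120, …
ICs: h(0) = -9/2, h′(0) = -63/4.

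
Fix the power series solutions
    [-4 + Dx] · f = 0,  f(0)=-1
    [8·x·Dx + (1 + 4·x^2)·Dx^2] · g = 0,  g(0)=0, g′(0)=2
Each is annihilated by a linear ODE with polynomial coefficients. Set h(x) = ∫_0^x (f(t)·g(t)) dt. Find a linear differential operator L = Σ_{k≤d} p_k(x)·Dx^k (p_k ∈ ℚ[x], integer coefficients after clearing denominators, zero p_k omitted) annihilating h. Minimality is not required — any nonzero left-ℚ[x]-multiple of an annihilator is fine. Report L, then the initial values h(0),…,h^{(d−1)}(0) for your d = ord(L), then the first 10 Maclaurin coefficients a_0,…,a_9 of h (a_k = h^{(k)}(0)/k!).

L = (16 - 32·x + 64·x^2)·Dx + (-8 + 8·x - 32·x^2)·Dx^2 + (1 + 4·x^2)·Dx^3  (order 3).
h: a_k = 0, 0, -1, -8/3, -10/3, -32/15, -16/15, -128/63, -208/105, 6656/2835, …
ICs: h(0) = 0, h′(0) = 0, h′′(0) = -2.

f: a_k = -1, -4, -8, -32/3, -32/3, -128/15, -256/45, -1024/315, -512/315, -2048/2835, …
g: a_k = 0, 2, 0, -8/3, 0, 32/5, 0, -128/7, 0, 512/9, …
Product ⇒ symmetric product L₀, ord ≤ 2.
∫: right-multiply L₀ by Dx.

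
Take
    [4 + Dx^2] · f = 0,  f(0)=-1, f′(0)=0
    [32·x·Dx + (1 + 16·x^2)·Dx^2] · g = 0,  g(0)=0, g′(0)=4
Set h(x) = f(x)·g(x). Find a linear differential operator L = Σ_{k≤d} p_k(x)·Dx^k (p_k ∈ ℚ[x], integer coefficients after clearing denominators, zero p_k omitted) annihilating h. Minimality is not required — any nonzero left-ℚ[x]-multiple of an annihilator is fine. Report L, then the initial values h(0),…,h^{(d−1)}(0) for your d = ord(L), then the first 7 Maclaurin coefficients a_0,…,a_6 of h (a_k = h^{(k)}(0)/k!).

L = (1360 + 60416·x^2 + 106496·x^4 + 262144·x^6 + 1048576·x^8) + (2304·x + 45056·x^3 + 196608·x^5 + 1048576·x^7)·Dx + (360 + 15872·x^2 + 36864·x^4 + 131072·x^6 + 524288·x^8)·Dx^2 + (576·x + 11264·x^3 + 49152·x^5 + 262144·x^7)·Dx^3 + (5 + 192·x^2 + 2560·x^4 + 16384·x^6 + 65536·x^8)·Dx^4  (order 4).
h: a_k = 0, -4, 0, 88/3, 0, -3752/15, 0, …
ICs: h(0) = 0, h′(0) = -4, h′′(0) = 0, h′′′(0) = 176.

f: a_k = -1, 0, 2, 0, -2/3, 0, 4/45, …
g: a_k = 0, 4, 0, -64/3, 0, 1024/5, 0, …
f·g: L₀ = L_f ⊗_s L_g, ord ≤ 2·2.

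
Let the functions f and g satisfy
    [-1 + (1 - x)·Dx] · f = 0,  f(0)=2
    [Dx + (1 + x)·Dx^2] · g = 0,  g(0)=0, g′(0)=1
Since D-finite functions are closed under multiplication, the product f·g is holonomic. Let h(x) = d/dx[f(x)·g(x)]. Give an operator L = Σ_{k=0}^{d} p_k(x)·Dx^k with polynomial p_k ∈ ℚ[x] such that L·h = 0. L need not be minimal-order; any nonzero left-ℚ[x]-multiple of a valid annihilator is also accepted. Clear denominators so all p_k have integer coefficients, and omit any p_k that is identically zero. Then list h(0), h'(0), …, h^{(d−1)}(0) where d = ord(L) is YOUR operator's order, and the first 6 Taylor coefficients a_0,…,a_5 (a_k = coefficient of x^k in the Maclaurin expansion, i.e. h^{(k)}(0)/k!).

L = 4 + (1 + 5·x)·Dx + (-1 + x^2)·Dx^2  (order 2).
h: a_k = 2, 2, 5, 14/3, 47/6, 37/5, …
ICs: h(0) = 2, h′(0) = 2.

f: a_k = 2, 2, 2, 2, 2, 2, …
g: a_k = 0, 1, -1/2, 1/3, -1/4, 1/5, …
f·g: L₀ = L_f ⊗_s L_g, ord ≤ 1·2.
Differentiate: ansatz ord ≤ ord L₀ ⇒ L.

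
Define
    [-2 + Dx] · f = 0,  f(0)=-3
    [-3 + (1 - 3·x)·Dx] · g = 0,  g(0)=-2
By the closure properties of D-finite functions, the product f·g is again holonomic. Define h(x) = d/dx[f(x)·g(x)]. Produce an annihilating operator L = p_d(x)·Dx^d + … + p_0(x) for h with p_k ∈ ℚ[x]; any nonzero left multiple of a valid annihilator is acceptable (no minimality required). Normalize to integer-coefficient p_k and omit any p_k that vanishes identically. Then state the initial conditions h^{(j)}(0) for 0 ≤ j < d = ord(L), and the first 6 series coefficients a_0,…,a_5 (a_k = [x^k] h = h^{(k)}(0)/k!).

L = (34 - 60·x + 36·x^2) + (-5 + 21·x - 18·x^2)·Dx  (order 1).
h: a_k = 30, 204, 942, 3784, 14198, 51116, …
ICs: h(0) = 30.

f: a_k = -3, -6, -6, -4, -2, -4/5, …
g: a_k = -2, -6, -18, -54, -162, -486, …
Product ⇒ symmetric product L₀, ord ≤ 1.
h₀' ⇒ L via d/dx closure of L₀.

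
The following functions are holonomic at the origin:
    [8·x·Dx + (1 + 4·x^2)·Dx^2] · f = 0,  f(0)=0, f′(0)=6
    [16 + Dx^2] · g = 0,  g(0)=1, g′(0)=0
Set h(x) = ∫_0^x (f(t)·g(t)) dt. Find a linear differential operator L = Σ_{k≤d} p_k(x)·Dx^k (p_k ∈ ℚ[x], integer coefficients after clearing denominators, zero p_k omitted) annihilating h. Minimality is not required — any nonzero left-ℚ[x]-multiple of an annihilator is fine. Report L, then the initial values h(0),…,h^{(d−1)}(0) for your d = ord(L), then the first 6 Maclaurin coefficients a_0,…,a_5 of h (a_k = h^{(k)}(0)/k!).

f: a_k = 0, 6, 0, -8, 0, 96/5, …
g: a_k = 1, 0, -8, 0, 32/3, 0, …
h₀=f·g: eliminate ⇒ L₀, order ≤ 2·2.
Integrate: L := L₀·Dx.
L = (2560 + 29696·x^2 + 118784·x^4 + 262144·x^6 + 262144·x^8)·Dx + (1536·x + 14336·x^3 + 49152·x^5 + 65536·x^7)·Dx^2 + (240 + 3008·x^2 + 13824·x^4 + 32768·x^6 + 32768·x^8)·Dx^3 + (96·x + 896·x^3 + 3072·x^5 + 4096·x^7)·Dx^4 + (5 + 72·x^2 + 400·x^4 + 1024·x^6 + 1024·x^8)·Dx^5  (order 5).
h: a_k = 0, 0, 3, 0, -14, 0, …
ICs: h(0) = 0, h′(0) = 0, h′′(0) = 6, h′′′(0) = 0, h′′′′(0) = -336.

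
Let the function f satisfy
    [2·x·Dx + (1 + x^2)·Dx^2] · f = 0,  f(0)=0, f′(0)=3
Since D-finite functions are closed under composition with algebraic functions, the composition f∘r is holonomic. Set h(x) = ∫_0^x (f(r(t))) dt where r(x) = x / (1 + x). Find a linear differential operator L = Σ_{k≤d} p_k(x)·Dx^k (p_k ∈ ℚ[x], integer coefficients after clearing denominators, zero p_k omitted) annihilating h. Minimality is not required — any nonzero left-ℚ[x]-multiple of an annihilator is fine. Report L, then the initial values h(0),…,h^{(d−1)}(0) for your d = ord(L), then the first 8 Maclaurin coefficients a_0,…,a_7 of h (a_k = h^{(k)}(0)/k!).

L = (2 + 4·x)·Dx^2 + (1 + 2·x + 2·x^2)·Dx^3  (order 3).
h: a_k = 0, 0, 3/2, -1, 1/2, 0, -2/5, 4/7, …
ICs: h(0) = 0, h′(0) = 0, h′′(0) = 3.

f: a_k = 0, 3, 0, -1, 0, 3/5, 0, -3/7, …
f∘r: x↦r, Dx↦Dx/r' in L_f ⇒ L₀.
∫: right-multiply L₀ by Dx.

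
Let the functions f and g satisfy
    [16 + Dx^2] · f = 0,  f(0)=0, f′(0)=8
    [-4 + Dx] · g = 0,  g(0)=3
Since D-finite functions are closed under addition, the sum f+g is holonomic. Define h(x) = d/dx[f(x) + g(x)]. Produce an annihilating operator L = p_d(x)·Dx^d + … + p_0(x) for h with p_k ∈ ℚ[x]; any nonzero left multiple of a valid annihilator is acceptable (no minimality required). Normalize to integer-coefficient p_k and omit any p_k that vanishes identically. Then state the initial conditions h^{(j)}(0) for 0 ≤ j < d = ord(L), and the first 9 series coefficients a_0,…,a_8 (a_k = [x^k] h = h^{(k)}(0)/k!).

f: a_k = 0, 8, 0, -64/3, 0, 256/15, 0, -2048/315, 0, …
g: a_k = 3, 12, 24, 32, 32, 128/5, 256/15, 1024/105, 512/105, …
f+g: L₀ = lclm(L_f,L_g), ord ≤ 2+1.
Differentiate: ansatz ord ≤ ord L₀ ⇒ L.
L = 64 - 16·Dx + 4·Dx^2 - Dx^3  (order 3).
h: a_k = 20, 48, 32, 128, 640/3, 512/5, 1024/45, 4096/105, 2048/63, …
ICs: h(0) = 20, h′(0) = 48, h′′(0) = 64.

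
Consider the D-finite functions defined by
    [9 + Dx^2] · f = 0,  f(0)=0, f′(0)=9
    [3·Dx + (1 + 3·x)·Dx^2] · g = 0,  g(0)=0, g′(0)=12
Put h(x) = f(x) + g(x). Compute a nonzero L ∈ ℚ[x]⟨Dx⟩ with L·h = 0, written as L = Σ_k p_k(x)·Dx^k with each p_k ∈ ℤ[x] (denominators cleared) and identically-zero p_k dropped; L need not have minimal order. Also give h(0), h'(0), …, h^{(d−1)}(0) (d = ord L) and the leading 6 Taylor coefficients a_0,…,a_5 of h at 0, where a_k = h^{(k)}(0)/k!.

L = (63 + 54·x + 81·x^2)·Dx + (9 + 45·x + 81·x^2 + 81·x^3)·Dx^2 + (7 + 6·x + 9·x^2)·Dx^3 + (1 + 5·x + 9·x^2 + 9·x^3)·Dx^4  (order 4).
h: a_k = 0, 21, -18, 45/2, -81, 8019/40, …
ICs: h(0) = 0, h′(0) = 21, h′′(0) = -36, h′′′(0) = 135.

f: a_k = 0, 9, 0, -27/2, 0, 243/40, …
g: a_k = 0, 12, -18, 36, -81, 972/5, …
Weyl lclm of L_f,L_g ⇒ L₀ (ord ≤ 4).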